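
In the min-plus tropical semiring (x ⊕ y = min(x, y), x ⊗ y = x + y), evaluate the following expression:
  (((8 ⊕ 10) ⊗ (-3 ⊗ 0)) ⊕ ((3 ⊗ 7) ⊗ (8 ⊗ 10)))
(((8 ⊕ 10) ⊗ (-3 ⊗ 0)) ⊕ ((3 ⊗ 7) ⊗ (8 ⊗ 10))) = 5

Expand innermost to outermost. Recall ⊕ takes the minimum of its arguments and ⊗ takes their sum. Working out the expression (((8 ⊕ 10) ⊗ (-3 ⊗ 0)) ⊕ ((3 ⊗ 7) ⊗ (8 ⊗ 10))) gives 5.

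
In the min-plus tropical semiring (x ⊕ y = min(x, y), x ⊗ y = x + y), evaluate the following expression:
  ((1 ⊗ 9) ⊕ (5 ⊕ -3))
((1 ⊗ 9) ⊕ (5 ⊕ -3)) = -3

Expand innermost to outermost. Recall ⊕ takes the minimum of its arguments and ⊗ takes their sum. Working out the expression ((1 ⊗ 9) ⊕ (5 ⊕ -3)) gives -3.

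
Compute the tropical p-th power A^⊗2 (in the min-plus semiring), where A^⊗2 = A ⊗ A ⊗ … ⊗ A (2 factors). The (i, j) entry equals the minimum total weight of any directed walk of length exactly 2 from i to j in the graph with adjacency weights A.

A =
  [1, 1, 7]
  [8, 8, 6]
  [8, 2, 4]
A^⊗2 =
  [2, 2, 7]
  [9, 8, 10]
  [9, 6, 8]

Each entry (A^⊗2)_ij equals the minimum over all length-2 walks i = v_0 → v_1 → … → v_2 = j of Σ_t A[v_t][v_{t+1}]. For example, for (i, j) = (0, 2) we minimise over 3 possible intermediate vertex sequences; the minimum is 7, attained along the walk 0 → 1 → 2.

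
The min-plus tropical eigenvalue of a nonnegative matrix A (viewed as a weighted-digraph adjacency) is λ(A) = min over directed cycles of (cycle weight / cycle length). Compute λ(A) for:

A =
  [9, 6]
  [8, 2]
λ(A) = 2

Enumerate directed cycles and compute their means (weight / length). Sample:
  cycle 0 → 0: weight = 9, length = 1, mean = 9/1 ≈ 9.000
  cycle 1 → 1: weight = 2, length = 1, mean = 2/1 ≈ 2.000
  cycle 0 → 1 → 0: weight = 14, length = 2, mean = 14/2 ≈ 7.000
  cycle 1 → 0 → 1: weight = 14, length = 2, mean = 14/2 ≈ 7.000
Minimum mean = 2.000, attained e.g. along the cycle 1 → 1 with weight 2 and length 1. So λ(A) = 2/1 = 2.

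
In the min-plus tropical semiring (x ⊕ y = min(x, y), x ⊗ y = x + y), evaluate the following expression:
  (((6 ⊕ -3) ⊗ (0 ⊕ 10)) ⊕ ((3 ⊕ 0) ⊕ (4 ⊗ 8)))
(((6 ⊕ -3) ⊗ (0 ⊕ 10)) ⊕ ((3 ⊕ 0) ⊕ (4 ⊗ 8))) = -3

Expand innermost to outermost. Recall ⊕ takes the minimum of its arguments and ⊗ takes their sum. Working out the expression (((6 ⊕ -3) ⊗ (0 ⊕ 10)) ⊕ ((3 ⊕ 0) ⊕ (4 ⊗ 8))) gives -3.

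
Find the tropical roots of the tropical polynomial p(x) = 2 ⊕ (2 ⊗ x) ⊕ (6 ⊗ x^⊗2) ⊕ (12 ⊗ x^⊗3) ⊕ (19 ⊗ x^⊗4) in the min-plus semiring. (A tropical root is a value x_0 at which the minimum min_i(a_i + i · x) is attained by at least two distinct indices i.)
Roots: {-7, -6, -4, 0}

Each tropical root is a break point of the lower envelope of the lines y = a_i + i · x (there are 5 lines, with slopes 0, 1, ..., 4). Only the lines that attain the minimum somewhere contribute to roots; other lines are dominated. Here the surviving (envelope) indices are i = 4, i = 3, i = 2, i = 1, i = 0.
Intersections between consecutive envelope lines give the roots: for adjacent envelope indices i < j the intersection is x = (a_i − a_j) / (j − i). Reading off the sorted break points: {-7, -6, -4, 0}.
Verification: at each break x_0, at least two indices attain the minimum of min_i(a_i + i · x_0).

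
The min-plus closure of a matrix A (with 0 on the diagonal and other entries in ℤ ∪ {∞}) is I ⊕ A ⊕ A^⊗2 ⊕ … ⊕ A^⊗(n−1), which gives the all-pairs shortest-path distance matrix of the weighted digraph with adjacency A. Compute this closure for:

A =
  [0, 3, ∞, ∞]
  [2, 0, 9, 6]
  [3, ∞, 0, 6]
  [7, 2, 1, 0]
Closure =
  [0, 3, 10, 9]
  [2, 0, 7, 6]
  [3, 6, 0, 6]
  [4, 2, 1, 0]

This is the Floyd-Warshall all-pairs shortest-path computation. For each intermediate vertex k = 0, 1, …, 3, update dist[i][j] ← min(dist[i][j], dist[i][k] + dist[k][j]). The final matrix gives, for each (i, j), the minimum total weight of any directed path from i to j (possibly empty when i = j).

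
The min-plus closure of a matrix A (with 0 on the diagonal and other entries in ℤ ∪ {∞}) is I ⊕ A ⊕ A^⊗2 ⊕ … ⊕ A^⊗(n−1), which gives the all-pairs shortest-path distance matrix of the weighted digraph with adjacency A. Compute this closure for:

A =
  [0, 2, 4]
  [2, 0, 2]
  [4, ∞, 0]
Closure =
  [0, 2, 4]
  [2, 0, 2]
  [4, 6, 0]

This is the Floyd-Warshall all-pairs shortest-path computation. For each intermediate vertex k = 0, 1, …, 2, update dist[i][j] ← min(dist[i][j], dist[i][k] + dist[k][j]). The final matrix gives, for each (i, j), the minimum total weight of any directed path from i to j (possibly empty when i = j).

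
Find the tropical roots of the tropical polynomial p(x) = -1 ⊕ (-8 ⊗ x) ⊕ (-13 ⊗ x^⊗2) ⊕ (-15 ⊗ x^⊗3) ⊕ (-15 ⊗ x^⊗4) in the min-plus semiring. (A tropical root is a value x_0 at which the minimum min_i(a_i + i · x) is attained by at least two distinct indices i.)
Roots: {0, 2, 5, 7}

Each tropical root is a break point of the lower envelope of the lines y = a_i + i · x (there are 5 lines, with slopes 0, 1, ..., 4). Only the lines that attain the minimum somewhere contribute to roots; other lines are dominated. Here the surviving (envelope) indices are i = 4, i = 3, i = 2, i = 1, i = 0.
Intersections between consecutive envelope lines give the roots: for adjacent envelope indices i < j the intersection is x = (a_i − a_j) / (j − i). Reading off the sorted break points: {0, 2, 5, 7}.
Verification: at each break x_0, at least two indices attain the minimum of min_i(a_i + i · x_0).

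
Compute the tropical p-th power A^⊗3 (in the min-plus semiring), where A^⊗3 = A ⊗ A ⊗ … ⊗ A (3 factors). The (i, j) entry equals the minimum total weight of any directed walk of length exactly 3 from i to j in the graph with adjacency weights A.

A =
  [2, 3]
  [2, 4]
A^⊗3 =
  [6, 7]
  [6, 7]

Each entry (A^⊗3)_ij equals the minimum over all length-3 walks i = v_0 → v_1 → … → v_3 = j of Σ_t A[v_t][v_{t+1}]. For example, for (i, j) = (0, 1) we minimise over 4 possible intermediate vertex sequences; the minimum is 7, attained along the walk 0 → 0 → 0 → 1.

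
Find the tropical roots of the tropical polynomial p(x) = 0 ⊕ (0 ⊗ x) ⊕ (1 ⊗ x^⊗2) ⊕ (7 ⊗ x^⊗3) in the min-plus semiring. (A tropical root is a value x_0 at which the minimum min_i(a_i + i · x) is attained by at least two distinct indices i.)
Roots: {-6, -1, 0}

Each tropical root is a break point of the lower envelope of the lines y = a_i + i · x (there are 4 lines, with slopes 0, 1, ..., 3). Only the lines that attain the minimum somewhere contribute to roots; other lines are dominated. Here the surviving (envelope) indices are i = 3, i = 2, i = 1, i = 0.
Intersections between consecutive envelope lines give the roots: for adjacent envelope indices i < j the intersection is x = (a_i − a_j) / (j − i). Reading off the sorted break points: {-6, -1, 0}.
Verification: at each break x_0, at least two indices attain the minimum of min_i(a_i + i · x_0).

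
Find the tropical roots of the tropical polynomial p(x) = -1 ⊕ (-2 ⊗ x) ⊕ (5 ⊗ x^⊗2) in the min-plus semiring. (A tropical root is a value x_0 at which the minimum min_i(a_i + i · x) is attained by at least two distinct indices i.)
Roots: {-7, 1}

Each tropical root is a break point of the lower envelope of the lines y = a_i + i · x (there are 3 lines, with slopes 0, 1, ..., 2). Only the lines that attain the minimum somewhere contribute to roots; other lines are dominated. Here the surviving (envelope) indices are i = 2, i = 1, i = 0.
Intersections between consecutive envelope lines give the roots: for adjacent envelope indices i < j the intersection is x = (a_i − a_j) / (j − i). Reading off the sorted break points: {-7, 1}.
Verification: at each break x_0, at least two indices attain the minimum of min_i(a_i + i · x_0).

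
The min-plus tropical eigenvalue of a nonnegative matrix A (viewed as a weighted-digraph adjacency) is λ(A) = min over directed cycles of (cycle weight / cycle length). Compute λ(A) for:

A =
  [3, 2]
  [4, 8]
λ(A) = 3

Enumerate directed cycles and compute their means (weight / length). Sample:
  cycle 0 → 0: weight = 3, length = 1, mean = 3/1 ≈ 3.000
  cycle 1 → 1: weight = 8, length = 1, mean = 8/1 ≈ 8.000
  cycle 0 → 1 → 0: weight = 6, length = 2, mean = 6/2 ≈ 3.000
  cycle 1 → 0 → 1: weight = 6, length = 2, mean = 6/2 ≈ 3.000
Minimum mean = 3.000, attained e.g. along the cycle 0 → 0 with weight 3 and length 1. So λ(A) = 3/1 = 3.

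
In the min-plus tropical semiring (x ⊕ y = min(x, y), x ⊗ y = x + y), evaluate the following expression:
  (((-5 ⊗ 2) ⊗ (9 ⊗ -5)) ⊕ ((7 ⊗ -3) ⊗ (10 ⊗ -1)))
(((-5 ⊗ 2) ⊗ (9 ⊗ -5)) ⊕ ((7 ⊗ -3) ⊗ (10 ⊗ -1))) = 1

Expand innermost to outermost. Recall ⊕ takes the minimum of its arguments and ⊗ takes their sum. Working out the expression (((-5 ⊗ 2) ⊗ (9 ⊗ -5)) ⊕ ((7 ⊗ -3) ⊗ (10 ⊗ -1))) gives 1.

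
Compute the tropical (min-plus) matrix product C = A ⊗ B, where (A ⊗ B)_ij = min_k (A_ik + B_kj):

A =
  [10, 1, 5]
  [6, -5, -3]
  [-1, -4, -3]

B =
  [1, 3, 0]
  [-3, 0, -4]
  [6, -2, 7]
A ⊗ B =
  [-2, 1, -3]
  [-8, -5, -9]
  [-7, -5, -8]

Apply the min-plus product entry-by-entry:
  C[0][0] = min over k of (A[0][0] + B[0][0] = 10 + 1 = 11, A[0][1] + B[1][0] = 1 + -3 = -2, A[0][2] + B[2][0] = 5 + 6 = 11) = -2 (attained at k = 1)
  C[0][1] = min over k of (A[0][0] + B[0][1] = 10 + 3 = 13, A[0][1] + B[1][1] = 1 + 0 = 1, A[0][2] + B[2][1] = 5 + -2 = 3) = 1 (attained at k = 1)
  C[0][2] = min over k of (A[0][0] + B[0][2] = 10 + 0 = 10, A[0][1] + B[1][2] = 1 + -4 = -3, A[0][2] + B[2][2] = 5 + 7 = 12) = -3 (attained at k = 1)
  C[1][0] = min over k of (A[1][0] + B[0][0] = 6 + 1 = 7, A[1][1] + B[1][0] = -5 + -3 = -8, A[1][2] + B[2][0] = -3 + 6 = 3) = -8 (attained at k = 1)
  C[1][1] = min over k of (A[1][0] + B[0][1] = 6 + 3 = 9, A[1][1] + B[1][1] = -5 + 0 = -5, A[1][2] + B[2][1] = -3 + -2 = -5) = -5 (attained at k = 1)
  C[1][2] = min over k of (A[1][0] + B[0][2] = 6 + 0 = 6, A[1][1] + B[1][2] = -5 + -4 = -9, A[1][2] + B[2][2] = -3 + 7 = 4) = -9 (attained at k = 1)
  C[2][0] = min over k of (A[2][0] + B[0][0] = -1 + 1 = 0, A[2][1] + B[1][0] = -4 + -3 = -7, A[2][2] + B[2][0] = -3 + 6 = 3) = -7 (attained at k = 1)
  C[2][1] = min over k of (A[2][0] + B[0][1] = -1 + 3 = 2, A[2][1] + B[1][1] = -4 + 0 = -4, A[2][2] + B[2][1] = -3 + -2 = -5) = -5 (attained at k = 2)
  C[2][2] = min over k of (A[2][0] + B[0][2] = -1 + 0 = -1, A[2][1] + B[1][2] = -4 + -4 = -8, A[2][2] + B[2][2] = -3 + 7 = 4) = -8 (attained at k = 1)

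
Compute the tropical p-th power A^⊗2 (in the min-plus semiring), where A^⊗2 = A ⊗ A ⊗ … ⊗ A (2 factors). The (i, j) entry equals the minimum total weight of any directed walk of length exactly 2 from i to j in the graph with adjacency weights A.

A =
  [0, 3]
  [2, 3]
A^⊗2 =
  [0, 3]
  [2, 5]

Each entry (A^⊗2)_ij equals the minimum over all length-2 walks i = v_0 → v_1 → … → v_2 = j of Σ_t A[v_t][v_{t+1}]. For example, for (i, j) = (0, 1) we minimise over 2 possible intermediate vertex sequences; the minimum is 3, attained along the walk 0 → 0 → 1.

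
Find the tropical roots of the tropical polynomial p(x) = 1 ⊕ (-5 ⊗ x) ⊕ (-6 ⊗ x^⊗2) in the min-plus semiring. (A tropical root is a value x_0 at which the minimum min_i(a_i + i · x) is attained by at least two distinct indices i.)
Roots: {1, 6}

Each tropical root is a break point of the lower envelope of the lines y = a_i + i · x (there are 3 lines, with slopes 0, 1, ..., 2). Only the lines that attain the minimum somewhere contribute to roots; other lines are dominated. Here the surviving (envelope) indices are i = 2, i = 1, i = 0.
Intersections between consecutive envelope lines give the roots: for adjacent envelope indices i < j the intersection is x = (a_i − a_j) / (j − i). Reading off the sorted break points: {1, 6}.
Verification: at each break x_0, at least two indices attain the minimum of min_i(a_i + i · x_0).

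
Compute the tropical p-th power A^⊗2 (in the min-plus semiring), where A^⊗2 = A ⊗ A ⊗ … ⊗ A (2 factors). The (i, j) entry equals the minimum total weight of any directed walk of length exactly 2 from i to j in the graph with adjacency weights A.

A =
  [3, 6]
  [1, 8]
A^⊗2 =
  [6, 9]
  [4, 7]

Each entry (A^⊗2)_ij equals the minimum over all length-2 walks i = v_0 → v_1 → … → v_2 = j of Σ_t A[v_t][v_{t+1}]. For example, for (i, j) = (0, 1) we minimise over 2 possible intermediate vertex sequences; the minimum is 9, attained along the walk 0 → 0 → 1.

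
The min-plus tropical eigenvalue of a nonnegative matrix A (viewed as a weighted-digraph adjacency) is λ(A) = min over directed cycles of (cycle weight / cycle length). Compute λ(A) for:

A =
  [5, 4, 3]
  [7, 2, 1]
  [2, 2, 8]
λ(A) = 3/2

Enumerate directed cycles and compute their means (weight / length). Sample:
  cycle 0 → 0: weight = 5, length = 1, mean = 5/1 ≈ 5.000
  cycle 1 → 1: weight = 2, length = 1, mean = 2/1 ≈ 2.000
  cycle 2 → 2: weight = 8, length = 1, mean = 8/1 ≈ 8.000
  cycle 0 → 1 → 0: weight = 11, length = 2, mean = 11/2 ≈ 5.500
  cycle 0 → 2 → 0: weight = 5, length = 2, mean = 5/2 ≈ 2.500
  cycle 1 → 0 → 1: weight = 11, length = 2, mean = 11/2 ≈ 5.500
Minimum mean = 1.500, attained e.g. along the cycle 1 → 2 → 1 with weight 3 and length 2. So λ(A) = 3/2 = 3/2.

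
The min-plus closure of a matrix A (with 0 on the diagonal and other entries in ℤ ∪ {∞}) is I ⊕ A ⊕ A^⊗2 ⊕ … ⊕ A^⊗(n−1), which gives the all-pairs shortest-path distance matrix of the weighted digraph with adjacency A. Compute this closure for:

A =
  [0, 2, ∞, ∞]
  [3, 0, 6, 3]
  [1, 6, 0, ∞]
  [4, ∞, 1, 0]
Closure =
  [0, 2, 6, 5]
  [3, 0, 4, 3]
  [1, 3, 0, 6]
  [2, 4, 1, 0]

This is the Floyd-Warshall all-pairs shortest-path computation. For each intermediate vertex k = 0, 1, …, 3, update dist[i][j] ← min(dist[i][j], dist[i][k] + dist[k][j]). The final matrix gives, for each (i, j), the minimum total weight of any directed path from i to j (possibly empty when i = j).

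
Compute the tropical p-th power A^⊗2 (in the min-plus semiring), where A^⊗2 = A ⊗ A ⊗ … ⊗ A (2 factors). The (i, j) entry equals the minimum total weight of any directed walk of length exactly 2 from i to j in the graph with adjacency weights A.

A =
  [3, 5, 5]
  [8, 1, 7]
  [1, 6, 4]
A^⊗2 =
  [6, 6, 8]
  [8, 2, 8]
  [4, 6, 6]

Each entry (A^⊗2)_ij equals the minimum over all length-2 walks i = v_0 → v_1 → … → v_2 = j of Σ_t A[v_t][v_{t+1}]. For example, for (i, j) = (0, 2) we minimise over 3 possible intermediate vertex sequences; the minimum is 8, attained along the walk 0 → 0 → 2.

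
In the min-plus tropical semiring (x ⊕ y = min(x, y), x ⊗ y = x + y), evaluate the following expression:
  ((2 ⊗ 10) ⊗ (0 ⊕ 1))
((2 ⊗ 10) ⊗ (0 ⊕ 1)) = 12

Expand innermost to outermost. Recall ⊕ takes the minimum of its arguments and ⊗ takes their sum. Working out the expression ((2 ⊗ 10) ⊗ (0 ⊕ 1)) gives 12.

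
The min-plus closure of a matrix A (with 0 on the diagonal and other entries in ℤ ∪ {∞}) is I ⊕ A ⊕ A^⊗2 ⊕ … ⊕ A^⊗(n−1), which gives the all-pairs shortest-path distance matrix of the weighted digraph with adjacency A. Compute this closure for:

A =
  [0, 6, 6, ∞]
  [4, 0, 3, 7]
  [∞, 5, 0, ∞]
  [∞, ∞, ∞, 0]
Closure =
  [0, 6, 6, 13]
  [4, 0, 3, 7]
  [9, 5, 0, 12]
  [∞, ∞, ∞, 0]

This is the Floyd-Warshall all-pairs shortest-path computation. For each intermediate vertex k = 0, 1, …, 3, update dist[i][j] ← min(dist[i][j], dist[i][k] + dist[k][j]). The final matrix gives, for each (i, j), the minimum total weight of any directed path from i to j (possibly empty when i = j).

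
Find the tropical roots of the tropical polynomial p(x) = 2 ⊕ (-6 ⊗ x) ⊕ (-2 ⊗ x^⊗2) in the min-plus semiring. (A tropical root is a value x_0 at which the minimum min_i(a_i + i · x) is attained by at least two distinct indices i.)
Roots: {-4, 8}

Each tropical root is a break point of the lower envelope of the lines y = a_i + i · x (there are 3 lines, with slopes 0, 1, ..., 2). Only the lines that attain the minimum somewhere contribute to roots; other lines are dominated. Here the surviving (envelope) indices are i = 2, i = 1, i = 0.
Intersections between consecutive envelope lines give the roots: for adjacent envelope indices i < j the intersection is x = (a_i − a_j) / (j − i). Reading off the sorted break points: {-4, 8}.
Verification: at each break x_0, at least two indices attain the minimum of min_i(a_i + i · x_0).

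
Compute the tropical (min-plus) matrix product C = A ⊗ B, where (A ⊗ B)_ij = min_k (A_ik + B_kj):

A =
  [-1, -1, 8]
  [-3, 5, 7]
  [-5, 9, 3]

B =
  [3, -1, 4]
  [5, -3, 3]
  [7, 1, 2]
A ⊗ B =
  [2, -4, 2]
  [0, -4, 1]
  [-2, -6, -1]

Apply the min-plus product entry-by-entry:
  C[0][0] = min over k of (A[0][0] + B[0][0] = -1 + 3 = 2, A[0][1] + B[1][0] = -1 + 5 = 4, A[0][2] + B[2][0] = 8 + 7 = 15) = 2 (attained at k = 0)
  C[0][1] = min over k of (A[0][0] + B[0][1] = -1 + -1 = -2, A[0][1] + B[1][1] = -1 + -3 = -4, A[0][2] + B[2][1] = 8 + 1 = 9) = -4 (attained at k = 1)
  C[0][2] = min over k of (A[0][0] + B[0][2] = -1 + 4 = 3, A[0][1] + B[1][2] = -1 + 3 = 2, A[0][2] + B[2][2] = 8 + 2 = 10) = 2 (attained at k = 1)
  C[1][0] = min over k of (A[1][0] + B[0][0] = -3 + 3 = 0, A[1][1] + B[1][0] = 5 + 5 = 10, A[1][2] + B[2][0] = 7 + 7 = 14) = 0 (attained at k = 0)
  C[1][1] = min over k of (A[1][0] + B[0][1] = -3 + -1 = -4, A[1][1] + B[1][1] = 5 + -3 = 2, A[1][2] + B[2][1] = 7 + 1 = 8) = -4 (attained at k = 0)
  C[1][2] = min over k of (A[1][0] + B[0][2] = -3 + 4 = 1, A[1][1] + B[1][2] = 5 + 3 = 8, A[1][2] + B[2][2] = 7 + 2 = 9) = 1 (attained at k = 0)
  C[2][0] = min over k of (A[2][0] + B[0][0] = -5 + 3 = -2, A[2][1] + B[1][0] = 9 + 5 = 14, A[2][2] + B[2][0] = 3 + 7 = 10) = -2 (attained at k = 0)
  C[2][1] = min over k of (A[2][0] + B[0][1] = -5 + -1 = -6, A[2][1] + B[1][1] = 9 + -3 = 6, A[2][2] + B[2][1] = 3 + 1 = 4) = -6 (attained at k = 0)
  C[2][2] = min over k of (A[2][0] + B[0][2] = -5 + 4 = -1, A[2][1] + B[1][2] = 9 + 3 = 12, A[2][2] + B[2][2] = 3 + 2 = 5) = -1 (attained at k = 0)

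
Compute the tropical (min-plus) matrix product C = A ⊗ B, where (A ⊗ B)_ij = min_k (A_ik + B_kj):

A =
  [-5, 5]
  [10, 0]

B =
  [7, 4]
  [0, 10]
A ⊗ B =
  [2, -1]
  [0, 10]

Apply the min-plus product entry-by-entry:
  C[0][0] = min over k of (A[0][0] + B[0][0] = -5 + 7 = 2, A[0][1] + B[1][0] = 5 + 0 = 5) = 2 (attained at k = 0)
  C[0][1] = min over k of (A[0][0] + B[0][1] = -5 + 4 = -1, A[0][1] + B[1][1] = 5 + 10 = 15) = -1 (attained at k = 0)
  C[1][0] = min over k of (A[1][0] + B[0][0] = 10 + 7 = 17, A[1][1] + B[1][0] = 0 + 0 = 0) = 0 (attained at k = 1)
  C[1][1] = min over k of (A[1][0] + B[0][1] = 10 + 4 = 14, A[1][1] + B[1][1] = 0 + 10 = 10) = 10 (attained at k = 1)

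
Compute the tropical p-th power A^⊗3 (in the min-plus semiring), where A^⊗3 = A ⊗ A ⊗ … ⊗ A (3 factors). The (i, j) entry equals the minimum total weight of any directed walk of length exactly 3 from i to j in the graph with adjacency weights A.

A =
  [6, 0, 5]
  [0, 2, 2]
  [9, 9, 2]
A^⊗3 =
  [2, 0, 4]
  [0, 2, 2]
  [9, 9, 6]

Each entry (A^⊗3)_ij equals the minimum over all length-3 walks i = v_0 → v_1 → … → v_3 = j of Σ_t A[v_t][v_{t+1}]. For example, for (i, j) = (0, 2) we minimise over 9 possible intermediate vertex sequences; the minimum is 4, attained along the walk 0 → 1 → 1 → 2.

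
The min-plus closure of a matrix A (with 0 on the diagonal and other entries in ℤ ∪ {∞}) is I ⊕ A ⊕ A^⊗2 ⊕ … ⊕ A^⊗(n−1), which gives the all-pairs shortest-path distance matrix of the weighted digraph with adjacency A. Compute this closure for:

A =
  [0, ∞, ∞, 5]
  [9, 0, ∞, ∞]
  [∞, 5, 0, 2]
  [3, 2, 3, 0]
Closure =
  [0, 7, 8, 5]
  [9, 0, 17, 14]
  [5, 4, 0, 2]
  [3, 2, 3, 0]

This is the Floyd-Warshall all-pairs shortest-path computation. For each intermediate vertex k = 0, 1, …, 3, update dist[i][j] ← min(dist[i][j], dist[i][k] + dist[k][j]). The final matrix gives, for each (i, j), the minimum total weight of any directed path from i to j (possibly empty when i = j).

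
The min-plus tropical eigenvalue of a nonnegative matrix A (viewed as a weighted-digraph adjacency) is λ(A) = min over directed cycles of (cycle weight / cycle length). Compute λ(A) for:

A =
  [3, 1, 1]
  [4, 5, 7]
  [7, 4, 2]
λ(A) = 2

Enumerate directed cycles and compute their means (weight / length). Sample:
  cycle 0 → 0: weight = 3, length = 1, mean = 3/1 ≈ 3.000
  cycle 1 → 1: weight = 5, length = 1, mean = 5/1 ≈ 5.000
  cycle 2 → 2: weight = 2, length = 1, mean = 2/1 ≈ 2.000
  cycle 0 → 1 → 0: weight = 5, length = 2, mean = 5/2 ≈ 2.500
  cycle 0 → 2 → 0: weight = 8, length = 2, mean = 8/2 ≈ 4.000
  cycle 1 → 0 → 1: weight = 5, length = 2, mean = 5/2 ≈ 2.500
Minimum mean = 2.000, attained e.g. along the cycle 2 → 2 with weight 2 and length 1. So λ(A) = 2/1 = 2.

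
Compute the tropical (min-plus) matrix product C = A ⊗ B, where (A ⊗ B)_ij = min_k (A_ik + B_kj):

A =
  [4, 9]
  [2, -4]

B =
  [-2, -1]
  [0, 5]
A ⊗ B =
  [2, 3]
  [-4, 1]

Apply the min-plus product entry-by-entry:
  C[0][0] = min over k of (A[0][0] + B[0][0] = 4 + -2 = 2, A[0][1] + B[1][0] = 9 + 0 = 9) = 2 (attained at k = 0)
  C[0][1] = min over k of (A[0][0] + B[0][1] = 4 + -1 = 3, A[0][1] + B[1][1] = 9 + 5 = 14) = 3 (attained at k = 0)
  C[1][0] = min over k of (A[1][0] + B[0][0] = 2 + -2 = 0, A[1][1] + B[1][0] = -4 + 0 = -4) = -4 (attained at k = 1)
  C[1][1] = min over k of (A[1][0] + B[0][1] = 2 + -1 = 1, A[1][1] + B[1][1] = -4 + 5 = 1) = 1 (attained at k = 0)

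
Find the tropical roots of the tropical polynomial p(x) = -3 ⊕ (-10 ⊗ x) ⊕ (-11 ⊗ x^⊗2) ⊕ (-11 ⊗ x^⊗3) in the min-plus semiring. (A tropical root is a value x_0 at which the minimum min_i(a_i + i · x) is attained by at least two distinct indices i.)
Roots: {0, 1, 7}

Each tropical root is a break point of the lower envelope of the lines y = a_i + i · x (there are 4 lines, with slopes 0, 1, ..., 3). Only the lines that attain the minimum somewhere contribute to roots; other lines are dominated. Here the surviving (envelope) indices are i = 3, i = 2, i = 1, i = 0.
Intersections between consecutive envelope lines give the roots: for adjacent envelope indices i < j the intersection is x = (a_i − a_j) / (j − i). Reading off the sorted break points: {0, 1, 7}.
Verification: at each break x_0, at least two indices attain the minimum of min_i(a_i + i · x_0).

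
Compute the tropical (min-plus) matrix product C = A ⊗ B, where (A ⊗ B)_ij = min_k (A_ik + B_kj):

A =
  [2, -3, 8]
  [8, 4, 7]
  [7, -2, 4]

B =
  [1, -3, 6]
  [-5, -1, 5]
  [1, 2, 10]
A ⊗ B =
  [-8, -4, 2]
  [-1, 3, 9]
  [-7, -3, 3]

Apply the min-plus product entry-by-entry:
  C[0][0] = min over k of (A[0][0] + B[0][0] = 2 + 1 = 3, A[0][1] + B[1][0] = -3 + -5 = -8, A[0][2] + B[2][0] = 8 + 1 = 9) = -8 (attained at k = 1)
  C[0][1] = min over k of (A[0][0] + B[0][1] = 2 + -3 = -1, A[0][1] + B[1][1] = -3 + -1 = -4, A[0][2] + B[2][1] = 8 + 2 = 10) = -4 (attained at k = 1)
  C[0][2] = min over k of (A[0][0] + B[0][2] = 2 + 6 = 8, A[0][1] + B[1][2] = -3 + 5 = 2, A[0][2] + B[2][2] = 8 + 10 = 18) = 2 (attained at k = 1)
  C[1][0] = min over k of (A[1][0] + B[0][0] = 8 + 1 = 9, A[1][1] + B[1][0] = 4 + -5 = -1, A[1][2] + B[2][0] = 7 + 1 = 8) = -1 (attained at k = 1)
  C[1][1] = min over k of (A[1][0] + B[0][1] = 8 + -3 = 5, A[1][1] + B[1][1] = 4 + -1 = 3, A[1][2] + B[2][1] = 7 + 2 = 9) = 3 (attained at k = 1)
  C[1][2] = min over k of (A[1][0] + B[0][2] = 8 + 6 = 14, A[1][1] + B[1][2] = 4 + 5 = 9, A[1][2] + B[2][2] = 7 + 10 = 17) = 9 (attained at k = 1)
  C[2][0] = min over k of (A[2][0] + B[0][0] = 7 + 1 = 8, A[2][1] + B[1][0] = -2 + -5 = -7, A[2][2] + B[2][0] = 4 + 1 = 5) = -7 (attained at k = 1)
  C[2][1] = min over k of (A[2][0] + B[0][1] = 7 + -3 = 4, A[2][1] + B[1][1] = -2 + -1 = -3, A[2][2] + B[2][1] = 4 + 2 = 6) = -3 (attained at k = 1)
  C[2][2] = min over k of (A[2][0] + B[0][2] = 7 + 6 = 13, A[2][1] + B[1][2] = -2 + 5 = 3, A[2][2] + B[2][2] = 4 + 10 = 14) = 3 (attained at k = 1)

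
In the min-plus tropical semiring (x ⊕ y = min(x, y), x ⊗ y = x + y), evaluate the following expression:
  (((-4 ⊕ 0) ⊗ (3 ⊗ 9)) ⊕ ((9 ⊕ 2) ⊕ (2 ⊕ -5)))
(((-4 ⊕ 0) ⊗ (3 ⊗ 9)) ⊕ ((9 ⊕ 2) ⊕ (2 ⊕ -5))) = -5

Expand innermost to outermost. Recall ⊕ takes the minimum of its arguments and ⊗ takes their sum. Working out the expression (((-4 ⊕ 0) ⊗ (3 ⊗ 9)) ⊕ ((9 ⊕ 2) ⊕ (2 ⊕ -5))) gives -5.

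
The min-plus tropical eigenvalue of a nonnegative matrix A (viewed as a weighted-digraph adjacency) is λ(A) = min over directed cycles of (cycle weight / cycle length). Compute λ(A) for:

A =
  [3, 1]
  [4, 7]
λ(A) = 5/2

Enumerate directed cycles and compute their means (weight / length). Sample:
  cycle 0 → 0: weight = 3, length = 1, mean = 3/1 ≈ 3.000
  cycle 1 → 1: weight = 7, length = 1, mean = 7/1 ≈ 7.000
  cycle 0 → 1 → 0: weight = 5, length = 2, mean = 5/2 ≈ 2.500
  cycle 1 → 0 → 1: weight = 5, length = 2, mean = 5/2 ≈ 2.500
Minimum mean = 2.500, attained e.g. along the cycle 0 → 1 → 0 with weight 5 and length 2. So λ(A) = 5/2 = 5/2.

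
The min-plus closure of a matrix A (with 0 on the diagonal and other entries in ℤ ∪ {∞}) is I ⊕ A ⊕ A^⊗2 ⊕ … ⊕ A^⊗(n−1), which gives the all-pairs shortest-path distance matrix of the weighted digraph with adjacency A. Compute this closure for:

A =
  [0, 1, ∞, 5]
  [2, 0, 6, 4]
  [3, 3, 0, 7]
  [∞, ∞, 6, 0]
Closure =
  [0, 1, 7, 5]
  [2, 0, 6, 4]
  [3, 3, 0, 7]
  [9, 9, 6, 0]

This is the Floyd-Warshall all-pairs shortest-path computation. For each intermediate vertex k = 0, 1, …, 3, update dist[i][j] ← min(dist[i][j], dist[i][k] + dist[k][j]). The final matrix gives, for each (i, j), the minimum total weight of any directed path from i to j (possibly empty when i = j).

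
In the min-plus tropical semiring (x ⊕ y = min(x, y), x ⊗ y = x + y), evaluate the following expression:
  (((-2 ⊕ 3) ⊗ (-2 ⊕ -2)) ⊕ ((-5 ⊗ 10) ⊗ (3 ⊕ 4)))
(((-2 ⊕ 3) ⊗ (-2 ⊕ -2)) ⊕ ((-5 ⊗ 10) ⊗ (3 ⊕ 4))) = -4

Expand innermost to outermost. Recall ⊕ takes the minimum of its arguments and ⊗ takes their sum. Working out the expression (((-2 ⊕ 3) ⊗ (-2 ⊕ -2)) ⊕ ((-5 ⊗ 10) ⊗ (3 ⊕ 4))) gives -4.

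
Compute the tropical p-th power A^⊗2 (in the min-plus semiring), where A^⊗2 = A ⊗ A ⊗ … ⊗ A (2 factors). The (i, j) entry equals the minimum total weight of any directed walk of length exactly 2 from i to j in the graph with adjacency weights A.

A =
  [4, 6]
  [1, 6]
A^⊗2 =
  [7, 10]
  [5, 7]

Each entry (A^⊗2)_ij equals the minimum over all length-2 walks i = v_0 → v_1 → … → v_2 = j of Σ_t A[v_t][v_{t+1}]. For example, for (i, j) = (0, 1) we minimise over 2 possible intermediate vertex sequences; the minimum is 10, attained along the walk 0 → 0 → 1.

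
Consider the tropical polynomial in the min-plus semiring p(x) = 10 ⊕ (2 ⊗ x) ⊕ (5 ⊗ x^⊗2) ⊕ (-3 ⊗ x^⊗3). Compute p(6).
p(6) = 8

A tropical monomial a ⊗ x^⊗i evaluates to a + i · x. Evaluating each term at x = 6:
  Term 0 contributes 10 + 0 · 6 = 10
  Term 1 contributes 2 + 1 · 6 = 8
  Term 2 contributes 5 + 2 · 6 = 17
  Term 3 contributes -3 + 3 · 6 = 15
p(6) = ⊕ of these = min[10, 8, 17, 15] = 8.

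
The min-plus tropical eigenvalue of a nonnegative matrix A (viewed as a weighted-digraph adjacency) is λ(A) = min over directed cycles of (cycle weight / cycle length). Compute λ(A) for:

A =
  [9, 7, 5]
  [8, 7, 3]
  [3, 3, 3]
λ(A) = 3

Enumerate directed cycles and compute their means (weight / length). Sample:
  cycle 0 → 0: weight = 9, length = 1, mean = 9/1 ≈ 9.000
  cycle 1 → 1: weight = 7, length = 1, mean = 7/1 ≈ 7.000
  cycle 2 → 2: weight = 3, length = 1, mean = 3/1 ≈ 3.000
  cycle 0 → 1 → 0: weight = 15, length = 2, mean = 15/2 ≈ 7.500
  cycle 0 → 2 → 0: weight = 8, length = 2, mean = 8/2 ≈ 4.000
  cycle 1 → 0 → 1: weight = 15, length = 2, mean = 15/2 ≈ 7.500
Minimum mean = 3.000, attained e.g. along the cycle 2 → 2 with weight 3 and length 1. So λ(A) = 3/1 = 3.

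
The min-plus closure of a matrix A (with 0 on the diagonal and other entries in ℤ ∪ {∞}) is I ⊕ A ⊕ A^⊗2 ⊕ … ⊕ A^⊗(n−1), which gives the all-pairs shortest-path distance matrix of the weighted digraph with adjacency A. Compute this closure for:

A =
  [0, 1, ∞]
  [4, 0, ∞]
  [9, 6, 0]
Closure =
  [0, 1, ∞]
  [4, 0, ∞]
  [9, 6, 0]

This is the Floyd-Warshall all-pairs shortest-path computation. For each intermediate vertex k = 0, 1, …, 2, update dist[i][j] ← min(dist[i][j], dist[i][k] + dist[k][j]). The final matrix gives, for each (i, j), the minimum total weight of any directed path from i to j (possibly empty when i = j).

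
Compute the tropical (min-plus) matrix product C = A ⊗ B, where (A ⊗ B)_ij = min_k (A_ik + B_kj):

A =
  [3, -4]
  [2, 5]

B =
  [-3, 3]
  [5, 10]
A ⊗ B =
  [0, 6]
  [-1, 5]

Apply the min-plus product entry-by-entry:
  C[0][0] = min over k of (A[0][0] + B[0][0] = 3 + -3 = 0, A[0][1] + B[1][0] = -4 + 5 = 1) = 0 (attained at k = 0)
  C[0][1] = min over k of (A[0][0] + B[0][1] = 3 + 3 = 6, A[0][1] + B[1][1] = -4 + 10 = 6) = 6 (attained at k = 0)
  C[1][0] = min over k of (A[1][0] + B[0][0] = 2 + -3 = -1, A[1][1] + B[1][0] = 5 + 5 = 10) = -1 (attained at k = 0)
  C[1][1] = min over k of (A[1][0] + B[0][1] = 2 + 3 = 5, A[1][1] + B[1][1] = 5 + 10 = 15) = 5 (attained at k = 0)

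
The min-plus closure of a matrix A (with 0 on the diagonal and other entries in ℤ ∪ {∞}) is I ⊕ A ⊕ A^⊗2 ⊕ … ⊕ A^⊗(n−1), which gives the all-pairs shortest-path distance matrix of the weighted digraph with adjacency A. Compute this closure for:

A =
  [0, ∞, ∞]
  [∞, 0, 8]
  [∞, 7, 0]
Closure =
  [0, ∞, ∞]
  [∞, 0, 8]
  [∞, 7, 0]

This is the Floyd-Warshall all-pairs shortest-path computation. For each intermediate vertex k = 0, 1, …, 2, update dist[i][j] ← min(dist[i][j], dist[i][k] + dist[k][j]). The final matrix gives, for each (i, j), the minimum total weight of any directed path from i to j (possibly empty when i = j).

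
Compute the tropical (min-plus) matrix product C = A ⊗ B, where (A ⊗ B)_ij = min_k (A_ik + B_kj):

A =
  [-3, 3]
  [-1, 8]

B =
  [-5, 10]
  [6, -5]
A ⊗ B =
  [-8, -2]
  [-6, 3]

Apply the min-plus product entry-by-entry:
  C[0][0] = min over k of (A[0][0] + B[0][0] = -3 + -5 = -8, A[0][1] + B[1][0] = 3 + 6 = 9) = -8 (attained at k = 0)
  C[0][1] = min over k of (A[0][0] + B[0][1] = -3 + 10 = 7, A[0][1] + B[1][1] = 3 + -5 = -2) = -2 (attained at k = 1)
  C[1][0] = min over k of (A[1][0] + B[0][0] = -1 + -5 = -6, A[1][1] + B[1][0] = 8 + 6 = 14) = -6 (attained at k = 0)
  C[1][1] = min over k of (A[1][0] + B[0][1] = -1 + 10 = 9, A[1][1] + B[1][1] = 8 + -5 = 3) = 3 (attained at k = 1)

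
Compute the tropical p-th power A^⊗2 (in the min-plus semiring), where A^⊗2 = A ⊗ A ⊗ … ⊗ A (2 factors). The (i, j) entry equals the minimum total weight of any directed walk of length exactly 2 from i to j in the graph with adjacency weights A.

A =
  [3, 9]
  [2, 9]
A^⊗2 =
  [6, 12]
  [5, 11]

Each entry (A^⊗2)_ij equals the minimum over all length-2 walks i = v_0 → v_1 → … → v_2 = j of Σ_t A[v_t][v_{t+1}]. For example, for (i, j) = (0, 1) we minimise over 2 possible intermediate vertex sequences; the minimum is 12, attained along the walk 0 → 0 → 1.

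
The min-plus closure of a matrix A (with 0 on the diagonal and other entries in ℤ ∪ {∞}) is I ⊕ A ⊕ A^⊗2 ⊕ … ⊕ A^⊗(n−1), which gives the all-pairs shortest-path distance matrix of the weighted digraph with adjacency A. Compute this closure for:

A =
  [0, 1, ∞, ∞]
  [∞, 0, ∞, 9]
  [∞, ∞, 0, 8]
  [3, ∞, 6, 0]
Closure =
  [0, 1, 16, 10]
  [12, 0, 15, 9]
  [11, 12, 0, 8]
  [3, 4, 6, 0]

This is the Floyd-Warshall all-pairs shortest-path computation. For each intermediate vertex k = 0, 1, …, 3, update dist[i][j] ← min(dist[i][j], dist[i][k] + dist[k][j]). The final matrix gives, for each (i, j), the minimum total weight of any directed path from i to j (possibly empty when i = j).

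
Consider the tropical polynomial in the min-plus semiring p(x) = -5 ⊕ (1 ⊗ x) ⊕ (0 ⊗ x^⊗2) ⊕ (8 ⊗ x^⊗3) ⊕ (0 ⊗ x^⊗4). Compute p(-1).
p(-1) = -5

A tropical monomial a ⊗ x^⊗i evaluates to a + i · x. Evaluating each term at x = -1:
  Term 0 contributes -5 + 0 · -1 = -5
  Term 1 contributes 1 + 1 · -1 = 0
  Term 2 contributes 0 + 2 · -1 = -2
  Term 3 contributes 8 + 3 · -1 = 5
  Term 4 contributes 0 + 4 · -1 = -4
p(-1) = ⊕ of these = min[-5, 0, -2, 5, -4] = -5.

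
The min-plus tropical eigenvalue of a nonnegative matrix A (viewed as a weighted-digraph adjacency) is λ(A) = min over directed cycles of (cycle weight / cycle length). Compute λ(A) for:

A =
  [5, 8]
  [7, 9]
λ(A) = 5

Enumerate directed cycles and compute their means (weight / length). Sample:
  cycle 0 → 0: weight = 5, length = 1, mean = 5/1 ≈ 5.000
  cycle 1 → 1: weight = 9, length = 1, mean = 9/1 ≈ 9.000
  cycle 0 → 1 → 0: weight = 15, length = 2, mean = 15/2 ≈ 7.500
  cycle 1 → 0 → 1: weight = 15, length = 2, mean = 15/2 ≈ 7.500
Minimum mean = 5.000, attained e.g. along the cycle 0 → 0 with weight 5 and length 1. So λ(A) = 5/1 = 5.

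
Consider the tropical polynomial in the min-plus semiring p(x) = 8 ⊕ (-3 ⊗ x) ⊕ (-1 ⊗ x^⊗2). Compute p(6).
p(6) = 3

A tropical monomial a ⊗ x^⊗i evaluates to a + i · x. Evaluating each term at x = 6:
  Term 0 contributes 8 + 0 · 6 = 8
  Term 1 contributes -3 + 1 · 6 = 3
  Term 2 contributes -1 + 2 · 6 = 11
p(6) = ⊕ of these = min[8, 3, 11] = 3.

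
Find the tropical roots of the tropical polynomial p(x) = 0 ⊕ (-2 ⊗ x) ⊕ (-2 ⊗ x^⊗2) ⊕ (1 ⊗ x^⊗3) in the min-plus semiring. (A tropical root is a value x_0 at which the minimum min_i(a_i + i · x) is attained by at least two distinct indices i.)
Roots: {-3, 0, 2}

Each tropical root is a break point of the lower envelope of the lines y = a_i + i · x (there are 4 lines, with slopes 0, 1, ..., 3). Only the lines that attain the minimum somewhere contribute to roots; other lines are dominated. Here the surviving (envelope) indices are i = 3, i = 2, i = 1, i = 0.
Intersections between consecutive envelope lines give the roots: for adjacent envelope indices i < j the intersection is x = (a_i − a_j) / (j − i). Reading off the sorted break points: {-3, 0, 2}.
Verification: at each break x_0, at least two indices attain the minimum of min_i(a_i + i · x_0).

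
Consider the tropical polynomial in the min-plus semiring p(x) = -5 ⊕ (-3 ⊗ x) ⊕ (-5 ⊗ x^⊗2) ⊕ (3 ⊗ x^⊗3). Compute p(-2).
p(-2) = -9

A tropical monomial a ⊗ x^⊗i evaluates to a + i · x. Evaluating each term at x = -2:
  Term 0 contributes -5 + 0 · -2 = -5
  Term 1 contributes -3 + 1 · -2 = -5
  Term 2 contributes -5 + 2 · -2 = -9
  Term 3 contributes 3 + 3 · -2 = -3
p(-2) = ⊕ of these = min[-5, -5, -9, -3] = -9.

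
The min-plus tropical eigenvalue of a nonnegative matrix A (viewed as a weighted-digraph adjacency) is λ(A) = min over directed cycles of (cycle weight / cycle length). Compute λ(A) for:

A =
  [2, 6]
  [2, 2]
λ(A) = 2

Enumerate directed cycles and compute their means (weight / length). Sample:
  cycle 0 → 0: weight = 2, length = 1, mean = 2/1 ≈ 2.000
  cycle 1 → 1: weight = 2, length = 1, mean = 2/1 ≈ 2.000
  cycle 0 → 1 → 0: weight = 8, length = 2, mean = 8/2 ≈ 4.000
  cycle 1 → 0 → 1: weight = 8, length = 2, mean = 8/2 ≈ 4.000
Minimum mean = 2.000, attained e.g. along the cycle 0 → 0 with weight 2 and length 1. So λ(A) = 2/1 = 2.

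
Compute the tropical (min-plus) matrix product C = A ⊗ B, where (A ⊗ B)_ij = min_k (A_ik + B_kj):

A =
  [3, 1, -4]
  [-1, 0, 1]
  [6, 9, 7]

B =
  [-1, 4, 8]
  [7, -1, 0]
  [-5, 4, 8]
A ⊗ B =
  [-9, 0, 1]
  [-4, -1, 0]
  [2, 8, 9]

Apply the min-plus product entry-by-entry:
  C[0][0] = min over k of (A[0][0] + B[0][0] = 3 + -1 = 2, A[0][1] + B[1][0] = 1 + 7 = 8, A[0][2] + B[2][0] = -4 + -5 = -9) = -9 (attained at k = 2)
  C[0][1] = min over k of (A[0][0] + B[0][1] = 3 + 4 = 7, A[0][1] + B[1][1] = 1 + -1 = 0, A[0][2] + B[2][1] = -4 + 4 = 0) = 0 (attained at k = 1)
  C[0][2] = min over k of (A[0][0] + B[0][2] = 3 + 8 = 11, A[0][1] + B[1][2] = 1 + 0 = 1, A[0][2] + B[2][2] = -4 + 8 = 4) = 1 (attained at k = 1)
  C[1][0] = min over k of (A[1][0] + B[0][0] = -1 + -1 = -2, A[1][1] + B[1][0] = 0 + 7 = 7, A[1][2] + B[2][0] = 1 + -5 = -4) = -4 (attained at k = 2)
  C[1][1] = min over k of (A[1][0] + B[0][1] = -1 + 4 = 3, A[1][1] + B[1][1] = 0 + -1 = -1, A[1][2] + B[2][1] = 1 + 4 = 5) = -1 (attained at k = 1)
  C[1][2] = min over k of (A[1][0] + B[0][2] = -1 + 8 = 7, A[1][1] + B[1][2] = 0 + 0 = 0, A[1][2] + B[2][2] = 1 + 8 = 9) = 0 (attained at k = 1)
  C[2][0] = min over k of (A[2][0] + B[0][0] = 6 + -1 = 5, A[2][1] + B[1][0] = 9 + 7 = 16, A[2][2] + B[2][0] = 7 + -5 = 2) = 2 (attained at k = 2)
  C[2][1] = min over k of (A[2][0] + B[0][1] = 6 + 4 = 10, A[2][1] + B[1][1] = 9 + -1 = 8, A[2][2] + B[2][1] = 7 + 4 = 11) = 8 (attained at k = 1)
  C[2][2] = min over k of (A[2][0] + B[0][2] = 6 + 8 = 14, A[2][1] + B[1][2] = 9 + 0 = 9, A[2][2] + B[2][2] = 7 + 8 = 15) = 9 (attained at k = 1)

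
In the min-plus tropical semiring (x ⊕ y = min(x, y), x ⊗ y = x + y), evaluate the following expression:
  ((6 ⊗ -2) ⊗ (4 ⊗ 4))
((6 ⊗ -2) ⊗ (4 ⊗ 4)) = 12

Expand innermost to outermost. Recall ⊕ takes the minimum of its arguments and ⊗ takes their sum. Working out the expression ((6 ⊗ -2) ⊗ (4 ⊗ 4)) gives 12.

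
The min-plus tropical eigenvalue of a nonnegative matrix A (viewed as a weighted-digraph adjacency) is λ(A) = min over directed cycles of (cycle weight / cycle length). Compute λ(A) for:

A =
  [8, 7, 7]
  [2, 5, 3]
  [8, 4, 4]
λ(A) = 7/2

Enumerate directed cycles and compute their means (weight / length). Sample:
  cycle 0 → 0: weight = 8, length = 1, mean = 8/1 ≈ 8.000
  cycle 1 → 1: weight = 5, length = 1, mean = 5/1 ≈ 5.000
  cycle 2 → 2: weight = 4, length = 1, mean = 4/1 ≈ 4.000
  cycle 0 → 1 → 0: weight = 9, length = 2, mean = 9/2 ≈ 4.500
  cycle 0 → 2 → 0: weight = 15, length = 2, mean = 15/2 ≈ 7.500
  cycle 1 → 0 → 1: weight = 9, length = 2, mean = 9/2 ≈ 4.500
Minimum mean = 3.500, attained e.g. along the cycle 1 → 2 → 1 with weight 7 and length 2. So λ(A) = 7/2 = 7/2.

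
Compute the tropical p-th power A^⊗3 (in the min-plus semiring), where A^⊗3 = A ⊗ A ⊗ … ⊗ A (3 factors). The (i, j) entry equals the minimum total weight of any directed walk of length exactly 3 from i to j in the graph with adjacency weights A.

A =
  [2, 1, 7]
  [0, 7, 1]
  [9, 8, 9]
A^⊗3 =
  [3, 2, 4]
  [1, 3, 2]
  [10, 9, 11]

Each entry (A^⊗3)_ij equals the minimum over all length-3 walks i = v_0 → v_1 → … → v_3 = j of Σ_t A[v_t][v_{t+1}]. For example, for (i, j) = (0, 2) we minimise over 9 possible intermediate vertex sequences; the minimum is 4, attained along the walk 0 → 0 → 1 → 2.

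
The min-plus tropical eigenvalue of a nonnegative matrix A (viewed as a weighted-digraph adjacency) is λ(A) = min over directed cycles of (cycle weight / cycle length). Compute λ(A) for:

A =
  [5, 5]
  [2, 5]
λ(A) = 7/2

Enumerate directed cycles and compute their means (weight / length). Sample:
  cycle 0 → 0: weight = 5, length = 1, mean = 5/1 ≈ 5.000
  cycle 1 → 1: weight = 5, length = 1, mean = 5/1 ≈ 5.000
  cycle 0 → 1 → 0: weight = 7, length = 2, mean = 7/2 ≈ 3.500
  cycle 1 → 0 → 1: weight = 7, length = 2, mean = 7/2 ≈ 3.500
Minimum mean = 3.500, attained e.g. along the cycle 0 → 1 → 0 with weight 7 and length 2. So λ(A) = 7/2 = 7/2.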